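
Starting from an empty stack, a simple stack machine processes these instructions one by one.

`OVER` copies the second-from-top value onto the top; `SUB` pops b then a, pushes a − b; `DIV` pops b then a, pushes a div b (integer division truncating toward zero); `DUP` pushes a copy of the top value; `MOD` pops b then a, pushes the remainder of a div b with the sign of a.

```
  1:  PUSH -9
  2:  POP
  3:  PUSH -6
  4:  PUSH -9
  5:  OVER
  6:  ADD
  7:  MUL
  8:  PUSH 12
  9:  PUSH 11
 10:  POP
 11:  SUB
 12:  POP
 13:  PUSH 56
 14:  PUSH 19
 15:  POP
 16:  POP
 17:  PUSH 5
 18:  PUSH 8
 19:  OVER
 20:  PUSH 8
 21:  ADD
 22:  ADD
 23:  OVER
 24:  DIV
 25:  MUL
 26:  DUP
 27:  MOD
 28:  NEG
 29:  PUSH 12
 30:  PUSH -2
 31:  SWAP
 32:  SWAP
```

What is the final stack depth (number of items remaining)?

PUSH -9 -> [-9]
POP     -> []
PUSH -6 -> [-6]
PUSH -9 -> [-6, -9]
OVER    -> [-6, -9, -6]
ADD     -> [-6, -15]
MUL     -> [90]
PUSH 12 -> [90, 12]
PUSH 11 -> [90, 12, 11]
POP     -> [90, 12]
SUB     -> [78]
POP     -> []
PUSH 56 -> [56]
PUSH 19 -> [56, 19]
POP     -> [56]
POP     -> []
PUSH 5  -> [5]
PUSH 8  -> [5, 8]
OVER    -> [5, 8, 5]
PUSH 8  -> [5, 8, 5, 8]
ADD     -> [5, 8, 13]
ADD     -> [5, 21]
OVER    -> [5, 21, 5]
DIV     -> [5, 4]
MUL     -> [20]
DUP     -> [20, 20]
MOD     -> [0]
NEG     -> [0]
PUSH 12 -> [0, 12]
PUSH -2 -> [0, 12, -2]
SWAP    -> [0, -2, 12]
SWAP    -> [0, 12, -2]

3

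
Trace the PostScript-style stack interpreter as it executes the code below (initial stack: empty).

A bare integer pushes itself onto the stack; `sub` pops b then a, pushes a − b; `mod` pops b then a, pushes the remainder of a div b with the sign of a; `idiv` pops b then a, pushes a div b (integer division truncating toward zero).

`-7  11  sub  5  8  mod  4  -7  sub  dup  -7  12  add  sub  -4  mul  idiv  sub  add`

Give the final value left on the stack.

-13

-7   → -7
11   → -7 11
sub  → -18
5    → -18 5
8    → -18 5 8
mod  → -18 5
4    → -18 5 4
-7   → -18 5 4 -7
sub  → -18 5 11
dup  → -18 5 11 11
-7   → -18 5 11 11 -7
12   → -18 5 11 11 -7 12
add  → -18 5 11 11 5
sub  → -18 5 11 6
-4   → -18 5 11 6 -4
mul  → -18 5 11 -24
idiv → -18 5 0
sub  → -18 5
add  → -13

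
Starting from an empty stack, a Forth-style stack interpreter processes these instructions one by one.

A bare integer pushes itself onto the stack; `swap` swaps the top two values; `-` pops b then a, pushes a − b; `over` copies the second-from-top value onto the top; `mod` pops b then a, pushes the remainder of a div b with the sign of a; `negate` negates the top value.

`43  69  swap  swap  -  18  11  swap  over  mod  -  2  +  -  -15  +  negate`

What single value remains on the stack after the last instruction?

47

43      [43]
69      [43, 69]
swap    [69, 43]
swap    [43, 69]
-       [-26]
18      [-26, 18]
11      [-26, 18, 11]
swap    [-26, 11, 18]
over    [-26, 11, 18, 11]
mod     [-26, 11, 7]
-       [-26, 4]
2       [-26, 4, 2]
+       [-26, 6]
-       [-32]
-15     [-32, -15]
+       [-47]
negate  [47]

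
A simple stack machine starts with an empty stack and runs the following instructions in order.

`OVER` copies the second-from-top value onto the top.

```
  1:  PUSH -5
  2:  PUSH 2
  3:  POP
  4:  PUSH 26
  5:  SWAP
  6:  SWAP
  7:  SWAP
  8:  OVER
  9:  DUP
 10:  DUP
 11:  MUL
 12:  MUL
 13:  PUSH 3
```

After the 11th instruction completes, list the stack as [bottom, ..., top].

PUSH -5  [-5]
PUSH 2   [-5, 2]
POP      [-5]
PUSH 26  [-5, 26]
SWAP     [26, -5]
SWAP     [-5, 26]
SWAP     [26, -5]
OVER     [26, -5, 26]
DUP      [26, -5, 26, 26]
DUP      [26, -5, 26, 26, 26]
MUL      [26, -5, 26, 676]

[26, -5, 26, 676]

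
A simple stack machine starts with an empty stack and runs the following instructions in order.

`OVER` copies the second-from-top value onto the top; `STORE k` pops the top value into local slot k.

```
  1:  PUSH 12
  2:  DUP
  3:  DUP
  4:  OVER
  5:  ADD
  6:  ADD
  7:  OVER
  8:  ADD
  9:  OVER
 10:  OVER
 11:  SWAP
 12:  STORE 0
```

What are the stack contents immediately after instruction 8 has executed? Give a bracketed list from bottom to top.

[12, 48]

PUSH 12 : 12
DUP     : 12 12
DUP     : 12 12 12
OVER    : 12 12 12 12
ADD     : 12 12 24
ADD     : 12 36
OVER    : 12 36 12
ADD     : 12 48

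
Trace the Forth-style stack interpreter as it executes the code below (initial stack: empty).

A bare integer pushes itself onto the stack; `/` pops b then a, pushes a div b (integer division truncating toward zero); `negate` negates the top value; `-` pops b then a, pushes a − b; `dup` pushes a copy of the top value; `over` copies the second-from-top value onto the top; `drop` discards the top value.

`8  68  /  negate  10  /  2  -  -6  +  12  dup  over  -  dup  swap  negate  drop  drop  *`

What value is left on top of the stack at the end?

8       8
68      8 68
/       0
negate  0
10      0 10
/       0
2       0 2
-       -2
-6      -2 -6
+       -8
12      -8 12
dup     -8 12 12
over    -8 12 12 12
-       -8 12 0
dup     -8 12 0 0
swap    -8 12 0 0
negate  -8 12 0 0
drop    -8 12 0
drop    -8 12
*       -96

-96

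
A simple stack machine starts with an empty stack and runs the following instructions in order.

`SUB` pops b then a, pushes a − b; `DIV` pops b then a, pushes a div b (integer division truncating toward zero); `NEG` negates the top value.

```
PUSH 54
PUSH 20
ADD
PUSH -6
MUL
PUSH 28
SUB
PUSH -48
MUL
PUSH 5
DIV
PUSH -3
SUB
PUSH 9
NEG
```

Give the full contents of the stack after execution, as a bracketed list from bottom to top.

PUSH 54   [54]
PUSH 20   [54, 20]
ADD       [74]
PUSH -6   [74, -6]
MUL       [-444]
PUSH 28   [-444, 28]
SUB       [-472]
PUSH -48  [-472, -48]
MUL       [22656]
PUSH 5    [22656, 5]
DIV       [4531]
PUSH -3   [4531, -3]
SUB       [4534]
PUSH 9    [4534, 9]
NEG       [4534, -9]

[4534, -9]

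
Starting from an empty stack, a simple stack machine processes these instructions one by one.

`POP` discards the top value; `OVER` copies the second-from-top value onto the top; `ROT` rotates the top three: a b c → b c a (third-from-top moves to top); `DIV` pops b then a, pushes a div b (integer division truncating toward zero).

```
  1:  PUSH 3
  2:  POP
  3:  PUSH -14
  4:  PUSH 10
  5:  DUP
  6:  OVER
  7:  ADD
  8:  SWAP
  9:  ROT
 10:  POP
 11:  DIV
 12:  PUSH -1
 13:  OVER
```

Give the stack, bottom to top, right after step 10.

[20, 10]

PUSH 3   → 3
POP      → (empty)
PUSH -14 → -14
PUSH 10  → -14 10
DUP      → -14 10 10
OVER     → -14 10 10 10
ADD      → -14 10 20
SWAP     → -14 20 10
ROT      → 20 10 -14
POP      → 20 10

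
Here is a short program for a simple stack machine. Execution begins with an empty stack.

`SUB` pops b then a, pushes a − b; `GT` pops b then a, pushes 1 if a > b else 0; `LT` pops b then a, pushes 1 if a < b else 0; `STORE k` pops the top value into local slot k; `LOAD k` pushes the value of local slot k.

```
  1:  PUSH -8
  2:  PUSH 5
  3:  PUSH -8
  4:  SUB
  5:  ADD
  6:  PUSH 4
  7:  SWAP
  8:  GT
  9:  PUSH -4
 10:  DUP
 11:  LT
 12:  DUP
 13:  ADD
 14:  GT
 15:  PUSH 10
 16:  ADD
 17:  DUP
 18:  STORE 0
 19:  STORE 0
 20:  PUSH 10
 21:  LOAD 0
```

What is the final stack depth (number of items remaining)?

2

PUSH -8  [-8]
PUSH 5   [-8, 5]
PUSH -8  [-8, 5, -8]
SUB      [-8, 13]
ADD      [5]
PUSH 4   [5, 4]
SWAP     [4, 5]
GT       [0]
PUSH -4  [0, -4]
DUP      [0, -4, -4]
LT       [0, 0]
DUP      [0, 0, 0]
ADD      [0, 0]
GT       [0]
PUSH 10  [0, 10]
ADD      [10]
DUP      [10, 10]
STORE 0  [10]
STORE 0  []
PUSH 10  [10]
LOAD 0   [10, 10]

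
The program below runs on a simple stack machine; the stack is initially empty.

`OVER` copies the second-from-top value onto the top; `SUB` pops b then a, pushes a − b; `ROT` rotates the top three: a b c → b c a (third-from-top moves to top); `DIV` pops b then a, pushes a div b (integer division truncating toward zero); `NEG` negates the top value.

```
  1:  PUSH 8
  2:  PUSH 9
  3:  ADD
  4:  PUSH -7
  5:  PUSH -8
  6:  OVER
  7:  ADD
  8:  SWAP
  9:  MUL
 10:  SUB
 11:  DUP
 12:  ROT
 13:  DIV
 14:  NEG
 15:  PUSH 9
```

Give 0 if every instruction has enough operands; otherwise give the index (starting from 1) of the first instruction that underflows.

PUSH 8   [8]
PUSH 9   [8, 9]
ADD      [17]
PUSH -7  [17, -7]
PUSH -8  [17, -7, -8]
OVER     [17, -7, -8, -7]
ADD      [17, -7, -15]
SWAP     [17, -15, -7]
MUL      [17, 105]
SUB      [-88]
DUP      [-88, -88]
ROT  — needs 3 operands, stack has 2 → underflow

12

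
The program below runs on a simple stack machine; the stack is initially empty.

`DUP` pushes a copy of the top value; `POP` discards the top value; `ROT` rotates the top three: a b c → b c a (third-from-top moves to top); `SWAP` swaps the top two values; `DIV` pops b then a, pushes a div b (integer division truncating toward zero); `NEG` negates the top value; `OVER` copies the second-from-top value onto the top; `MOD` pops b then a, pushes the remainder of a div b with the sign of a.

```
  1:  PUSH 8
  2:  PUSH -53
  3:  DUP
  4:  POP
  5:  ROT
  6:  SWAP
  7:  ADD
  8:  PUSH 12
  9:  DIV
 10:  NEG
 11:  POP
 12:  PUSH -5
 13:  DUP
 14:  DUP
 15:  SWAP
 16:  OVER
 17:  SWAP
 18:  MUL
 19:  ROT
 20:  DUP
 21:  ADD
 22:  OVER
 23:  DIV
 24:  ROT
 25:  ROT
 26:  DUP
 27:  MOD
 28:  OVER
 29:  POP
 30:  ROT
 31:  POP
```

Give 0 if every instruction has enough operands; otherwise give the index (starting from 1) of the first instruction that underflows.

5

PUSH 8   -> [8]
PUSH -53 -> [8, -53]
DUP      -> [8, -53, -53]
POP      -> [8, -53]
ROT  — needs 3 operands, stack has 2 → underflow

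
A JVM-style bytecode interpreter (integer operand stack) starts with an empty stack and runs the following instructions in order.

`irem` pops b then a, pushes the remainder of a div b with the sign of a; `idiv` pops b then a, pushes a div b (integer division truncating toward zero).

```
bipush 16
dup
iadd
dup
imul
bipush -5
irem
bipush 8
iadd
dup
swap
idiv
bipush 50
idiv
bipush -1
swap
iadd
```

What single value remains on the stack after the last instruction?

-1

bipush 16 → [16]
dup       → [16, 16]
iadd      → [32]
dup       → [32, 32]
imul      → [1024]
bipush -5 → [1024, -5]
irem      → [4]
bipush 8  → [4, 8]
iadd      → [12]
dup       → [12, 12]
swap      → [12, 12]
idiv      → [1]
bipush 50 → [1, 50]
idiv      → [0]
bipush -1 → [0, -1]
swap      → [-1, 0]
iadd      → [-1]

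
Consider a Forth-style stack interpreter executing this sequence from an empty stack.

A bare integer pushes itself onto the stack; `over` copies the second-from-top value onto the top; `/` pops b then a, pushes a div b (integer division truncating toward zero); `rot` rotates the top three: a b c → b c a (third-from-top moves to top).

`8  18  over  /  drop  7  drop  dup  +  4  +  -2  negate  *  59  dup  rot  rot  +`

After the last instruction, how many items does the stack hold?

2

8       [8]
18      [8, 18]
over    [8, 18, 8]
/       [8, 2]
drop    [8]
7       [8, 7]
drop    [8]
dup     [8, 8]
+       [16]
4       [16, 4]
+       [20]
-2      [20, -2]
negate  [20, 2]
*       [40]
59      [40, 59]
dup     [40, 59, 59]
rot     [59, 59, 40]
rot     [59, 40, 59]
+       [59, 99]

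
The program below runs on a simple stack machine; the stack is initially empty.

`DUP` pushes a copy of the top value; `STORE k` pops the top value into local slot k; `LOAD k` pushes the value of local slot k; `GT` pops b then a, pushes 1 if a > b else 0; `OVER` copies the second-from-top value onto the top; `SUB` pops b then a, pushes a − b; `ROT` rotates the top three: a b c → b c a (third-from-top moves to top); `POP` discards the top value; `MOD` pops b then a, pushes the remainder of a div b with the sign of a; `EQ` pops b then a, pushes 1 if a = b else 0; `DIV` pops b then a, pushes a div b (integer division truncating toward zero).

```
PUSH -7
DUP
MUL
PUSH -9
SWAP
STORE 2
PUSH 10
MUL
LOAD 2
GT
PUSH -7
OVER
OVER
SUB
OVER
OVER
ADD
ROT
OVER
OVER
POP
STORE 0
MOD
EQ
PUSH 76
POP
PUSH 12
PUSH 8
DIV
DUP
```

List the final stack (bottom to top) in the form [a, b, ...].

PUSH -7 -> -7
DUP     -> -7 -7
MUL     -> 49
PUSH -9 -> 49 -9
SWAP    -> -9 49
STORE 2 -> -9
PUSH 10 -> -9 10
MUL     -> -90
LOAD 2  -> -90 49
GT      -> 0
PUSH -7 -> 0 -7
OVER    -> 0 -7 0
OVER    -> 0 -7 0 -7
SUB     -> 0 -7 7
OVER    -> 0 -7 7 -7
OVER    -> 0 -7 7 -7 7
ADD     -> 0 -7 7 0
ROT     -> 0 7 0 -7
OVER    -> 0 7 0 -7 0
OVER    -> 0 7 0 -7 0 -7
POP     -> 0 7 0 -7 0
STORE 0 -> 0 7 0 -7
MOD     -> 0 7 0
EQ      -> 0 0
PUSH 76 -> 0 0 76
POP     -> 0 0
PUSH 12 -> 0 0 12
PUSH 8  -> 0 0 12 8
DIV     -> 0 0 1
DUP     -> 0 0 1 1

[0, 0, 1, 1]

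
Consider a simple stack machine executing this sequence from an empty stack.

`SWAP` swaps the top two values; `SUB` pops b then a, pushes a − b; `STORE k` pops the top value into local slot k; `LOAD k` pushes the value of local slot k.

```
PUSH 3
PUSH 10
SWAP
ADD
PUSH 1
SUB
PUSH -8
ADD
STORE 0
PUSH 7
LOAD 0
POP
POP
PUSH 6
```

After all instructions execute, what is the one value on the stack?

6

PUSH 3  : [3]
PUSH 10 : [3, 10]
SWAP    : [10, 3]
ADD     : [13]
PUSH 1  : [13, 1]
SUB     : [12]
PUSH -8 : [12, -8]
ADD     : [4]
STORE 0 : []
PUSH 7  : [7]
LOAD 0  : [7, 4]
POP     : [7]
POP     : []
PUSH 6  : [6]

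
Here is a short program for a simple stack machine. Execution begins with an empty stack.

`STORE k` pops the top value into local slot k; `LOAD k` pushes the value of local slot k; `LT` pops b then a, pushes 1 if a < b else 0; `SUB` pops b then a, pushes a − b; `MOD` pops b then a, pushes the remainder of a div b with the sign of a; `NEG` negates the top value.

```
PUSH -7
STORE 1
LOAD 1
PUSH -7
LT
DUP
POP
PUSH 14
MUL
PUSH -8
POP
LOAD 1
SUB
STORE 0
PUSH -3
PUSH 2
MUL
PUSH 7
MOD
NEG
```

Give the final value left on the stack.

PUSH -7 → [-7]
STORE 1 → []
LOAD 1  → [-7]
PUSH -7 → [-7, -7]
LT      → [0]
DUP     → [0, 0]
POP     → [0]
PUSH 14 → [0, 14]
MUL     → [0]
PUSH -8 → [0, -8]
POP     → [0]
LOAD 1  → [0, -7]
SUB     → [7]
STORE 0 → []
PUSH -3 → [-3]
PUSH 2  → [-3, 2]
MUL     → [-6]
PUSH 7  → [-6, 7]
MOD     → [-6]
NEG     → [6]

6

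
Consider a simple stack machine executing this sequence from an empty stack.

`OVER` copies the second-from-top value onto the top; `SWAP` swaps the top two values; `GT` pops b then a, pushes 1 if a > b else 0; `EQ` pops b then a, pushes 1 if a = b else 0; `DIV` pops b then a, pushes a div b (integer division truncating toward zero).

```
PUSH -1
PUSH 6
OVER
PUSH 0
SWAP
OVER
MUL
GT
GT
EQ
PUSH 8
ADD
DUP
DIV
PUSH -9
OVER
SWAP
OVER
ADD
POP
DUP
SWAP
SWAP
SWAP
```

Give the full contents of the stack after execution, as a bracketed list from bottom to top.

[1, 1, 1]

PUSH -1 -> [-1]
PUSH 6  -> [-1, 6]
OVER    -> [-1, 6, -1]
PUSH 0  -> [-1, 6, -1, 0]
SWAP    -> [-1, 6, 0, -1]
OVER    -> [-1, 6, 0, -1, 0]
MUL     -> [-1, 6, 0, 0]
GT      -> [-1, 6, 0]
GT      -> [-1, 1]
EQ      -> [0]
PUSH 8  -> [0, 8]
ADD     -> [8]
DUP     -> [8, 8]
DIV     -> [1]
PUSH -9 -> [1, -9]
OVER    -> [1, -9, 1]
SWAP    -> [1, 1, -9]
OVER    -> [1, 1, -9, 1]
ADD     -> [1, 1, -8]
POP     -> [1, 1]
DUP     -> [1, 1, 1]
SWAP    -> [1, 1, 1]
SWAP    -> [1, 1, 1]
SWAP    -> [1, 1, 1]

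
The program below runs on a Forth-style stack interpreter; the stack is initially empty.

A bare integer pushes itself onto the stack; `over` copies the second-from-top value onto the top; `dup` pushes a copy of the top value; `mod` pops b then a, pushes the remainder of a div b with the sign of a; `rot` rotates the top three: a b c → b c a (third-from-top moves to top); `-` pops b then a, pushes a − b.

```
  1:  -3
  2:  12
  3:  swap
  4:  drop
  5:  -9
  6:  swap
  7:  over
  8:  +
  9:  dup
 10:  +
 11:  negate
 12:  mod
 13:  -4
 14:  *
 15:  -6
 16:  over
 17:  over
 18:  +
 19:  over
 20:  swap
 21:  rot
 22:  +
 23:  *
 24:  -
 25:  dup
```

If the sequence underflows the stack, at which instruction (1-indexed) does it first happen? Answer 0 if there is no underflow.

-3     : -3
12     : -3 12
swap   : 12 -3
drop   : 12
-9     : 12 -9
swap   : -9 12
over   : -9 12 -9
+      : -9 3
dup    : -9 3 3
+      : -9 6
negate : -9 -6
mod    : -3
-4     : -3 -4
*      : 12
-6     : 12 -6
over   : 12 -6 12
over   : 12 -6 12 -6
+      : 12 -6 6
over   : 12 -6 6 -6
swap   : 12 -6 -6 6
rot    : 12 -6 6 -6
+      : 12 -6 0
*      : 12 0
-      : 12
dup    : 12 12

0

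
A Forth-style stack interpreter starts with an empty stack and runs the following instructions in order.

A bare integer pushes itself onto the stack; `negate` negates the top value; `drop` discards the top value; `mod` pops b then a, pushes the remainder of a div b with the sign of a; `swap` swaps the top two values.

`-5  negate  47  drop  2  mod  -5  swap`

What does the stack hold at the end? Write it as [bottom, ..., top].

-5     → [-5]
negate → [5]
47     → [5, 47]
drop   → [5]
2      → [5, 2]
mod    → [1]
-5     → [1, -5]
swap   → [-5, 1]

[-5, 1]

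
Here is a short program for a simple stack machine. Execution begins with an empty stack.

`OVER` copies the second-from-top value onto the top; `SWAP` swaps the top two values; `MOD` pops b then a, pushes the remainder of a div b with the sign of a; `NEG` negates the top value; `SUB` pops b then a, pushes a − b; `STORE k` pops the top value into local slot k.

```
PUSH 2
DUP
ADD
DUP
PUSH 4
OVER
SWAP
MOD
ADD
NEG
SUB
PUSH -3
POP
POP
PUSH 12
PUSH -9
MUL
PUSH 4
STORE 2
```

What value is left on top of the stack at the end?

PUSH 2  → [2]
DUP     → [2, 2]
ADD     → [4]
DUP     → [4, 4]
PUSH 4  → [4, 4, 4]
OVER    → [4, 4, 4, 4]
SWAP    → [4, 4, 4, 4]
MOD     → [4, 4, 0]
ADD     → [4, 4]
NEG     → [4, -4]
SUB     → [8]
PUSH -3 → [8, -3]
POP     → [8]
POP     → []
PUSH 12 → [12]
PUSH -9 → [12, -9]
MUL     → [-108]
PUSH 4  → [-108, 4]
STORE 2 → [-108]

-108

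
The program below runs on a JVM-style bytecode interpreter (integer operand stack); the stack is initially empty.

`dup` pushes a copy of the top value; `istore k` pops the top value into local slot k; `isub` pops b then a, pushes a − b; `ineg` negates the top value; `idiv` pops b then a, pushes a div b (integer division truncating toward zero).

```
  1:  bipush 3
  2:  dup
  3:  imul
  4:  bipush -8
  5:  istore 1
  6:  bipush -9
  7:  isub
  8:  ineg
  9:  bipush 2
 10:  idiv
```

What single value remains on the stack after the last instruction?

bipush 3  → [3]
dup       → [3, 3]
imul      → [9]
bipush -8 → [9, -8]
istore 1  → [9]
bipush -9 → [9, -9]
isub      → [18]
ineg      → [-18]
bipush 2  → [-18, 2]
idiv      → [-9]

-9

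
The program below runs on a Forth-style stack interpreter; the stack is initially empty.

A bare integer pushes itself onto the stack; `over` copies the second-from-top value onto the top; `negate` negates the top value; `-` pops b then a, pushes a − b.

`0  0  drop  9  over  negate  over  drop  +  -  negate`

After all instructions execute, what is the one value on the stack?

0      -> 0
0      -> 0 0
drop   -> 0
9      -> 0 9
over   -> 0 9 0
negate -> 0 9 0
over   -> 0 9 0 9
drop   -> 0 9 0
+      -> 0 9
-      -> -9
negate -> 9

9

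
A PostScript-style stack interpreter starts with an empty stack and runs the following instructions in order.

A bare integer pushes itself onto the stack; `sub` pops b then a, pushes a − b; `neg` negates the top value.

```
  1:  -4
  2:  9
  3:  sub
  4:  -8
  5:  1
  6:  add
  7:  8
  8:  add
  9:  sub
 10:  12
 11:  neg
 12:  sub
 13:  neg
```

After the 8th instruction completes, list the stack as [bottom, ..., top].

-4  -> [-4]
9   -> [-4, 9]
sub -> [-13]
-8  -> [-13, -8]
1   -> [-13, -8, 1]
add -> [-13, -7]
8   -> [-13, -7, 8]
add -> [-13, 1]

[-13, 1]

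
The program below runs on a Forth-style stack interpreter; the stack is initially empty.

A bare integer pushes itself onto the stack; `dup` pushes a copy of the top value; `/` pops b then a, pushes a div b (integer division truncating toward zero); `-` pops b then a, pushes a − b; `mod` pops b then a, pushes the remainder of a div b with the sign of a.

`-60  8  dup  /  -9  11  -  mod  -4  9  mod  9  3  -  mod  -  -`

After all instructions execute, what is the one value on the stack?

-65

-60 : [-60]
8   : [-60, 8]
dup : [-60, 8, 8]
/   : [-60, 1]
-9  : [-60, 1, -9]
11  : [-60, 1, -9, 11]
-   : [-60, 1, -20]
mod : [-60, 1]
-4  : [-60, 1, -4]
9   : [-60, 1, -4, 9]
mod : [-60, 1, -4]
9   : [-60, 1, -4, 9]
3   : [-60, 1, -4, 9, 3]
-   : [-60, 1, -4, 6]
mod : [-60, 1, -4]
-   : [-60, 5]
-   : [-65]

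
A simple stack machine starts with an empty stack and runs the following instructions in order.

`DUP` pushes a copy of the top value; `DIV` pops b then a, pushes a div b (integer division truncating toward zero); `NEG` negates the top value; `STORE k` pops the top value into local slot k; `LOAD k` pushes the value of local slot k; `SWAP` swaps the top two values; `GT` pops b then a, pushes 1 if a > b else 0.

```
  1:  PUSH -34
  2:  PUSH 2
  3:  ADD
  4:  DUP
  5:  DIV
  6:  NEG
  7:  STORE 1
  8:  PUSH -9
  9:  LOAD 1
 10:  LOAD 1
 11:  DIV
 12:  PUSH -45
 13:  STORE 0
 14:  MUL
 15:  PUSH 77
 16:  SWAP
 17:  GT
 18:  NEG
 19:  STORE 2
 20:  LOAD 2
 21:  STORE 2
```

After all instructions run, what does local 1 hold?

PUSH -34 -> -34
PUSH 2   -> -34 2
ADD      -> -32
DUP      -> -32 -32
DIV      -> 1
NEG      -> -1
STORE 1  -> (empty)
PUSH -9  -> -9
LOAD 1   -> -9 -1
LOAD 1   -> -9 -1 -1
DIV      -> -9 1
PUSH -45 -> -9 1 -45
STORE 0  -> -9 1
MUL      -> -9
PUSH 77  -> -9 77
SWAP     -> 77 -9
GT       -> 1
NEG      -> -1
STORE 2  -> (empty)
LOAD 2   -> -1
STORE 2  -> (empty)

-1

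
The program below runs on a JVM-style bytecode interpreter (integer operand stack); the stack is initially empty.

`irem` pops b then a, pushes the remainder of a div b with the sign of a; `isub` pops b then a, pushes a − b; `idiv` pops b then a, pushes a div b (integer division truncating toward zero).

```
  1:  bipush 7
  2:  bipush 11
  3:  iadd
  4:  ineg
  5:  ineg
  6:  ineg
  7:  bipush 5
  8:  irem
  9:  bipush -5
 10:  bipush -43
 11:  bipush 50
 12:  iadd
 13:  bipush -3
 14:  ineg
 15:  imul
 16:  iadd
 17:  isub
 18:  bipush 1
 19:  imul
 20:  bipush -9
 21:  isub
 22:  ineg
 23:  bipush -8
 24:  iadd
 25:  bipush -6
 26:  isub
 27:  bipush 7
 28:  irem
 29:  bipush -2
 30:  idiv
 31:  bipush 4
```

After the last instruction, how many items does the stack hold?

2

bipush 7   → 7
bipush 11  → 7 11
iadd       → 18
ineg       → -18
ineg       → 18
ineg       → -18
bipush 5   → -18 5
irem       → -3
bipush -5  → -3 -5
bipush -43 → -3 -5 -43
bipush 50  → -3 -5 -43 50
iadd       → -3 -5 7
bipush -3  → -3 -5 7 -3
ineg       → -3 -5 7 3
imul       → -3 -5 21
iadd       → -3 16
isub       → -19
bipush 1   → -19 1
imul       → -19
bipush -9  → -19 -9
isub       → -10
ineg       → 10
bipush -8  → 10 -8
iadd       → 2
bipush -6  → 2 -6
isub       → 8
bipush 7   → 8 7
irem       → 1
bipush -2  → 1 -2
idiv       → 0
bipush 4   → 0 4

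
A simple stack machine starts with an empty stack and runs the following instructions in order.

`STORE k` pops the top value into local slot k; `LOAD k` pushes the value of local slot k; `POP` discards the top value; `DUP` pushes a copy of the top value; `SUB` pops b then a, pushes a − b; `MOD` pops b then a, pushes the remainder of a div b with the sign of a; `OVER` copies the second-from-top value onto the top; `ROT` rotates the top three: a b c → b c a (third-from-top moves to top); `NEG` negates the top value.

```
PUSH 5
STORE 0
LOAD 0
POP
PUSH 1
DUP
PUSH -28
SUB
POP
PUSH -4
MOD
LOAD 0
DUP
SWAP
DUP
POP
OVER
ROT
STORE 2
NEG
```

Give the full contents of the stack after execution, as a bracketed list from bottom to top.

PUSH 5   : [5]
STORE 0  : []
LOAD 0   : [5]
POP      : []
PUSH 1   : [1]
DUP      : [1, 1]
PUSH -28 : [1, 1, -28]
SUB      : [1, 29]
POP      : [1]
PUSH -4  : [1, -4]
MOD      : [1]
LOAD 0   : [1, 5]
DUP      : [1, 5, 5]
SWAP     : [1, 5, 5]
DUP      : [1, 5, 5, 5]
POP      : [1, 5, 5]
OVER     : [1, 5, 5, 5]
ROT      : [1, 5, 5, 5]
STORE 2  : [1, 5, 5]
NEG      : [1, 5, -5]

[1, 5, -5]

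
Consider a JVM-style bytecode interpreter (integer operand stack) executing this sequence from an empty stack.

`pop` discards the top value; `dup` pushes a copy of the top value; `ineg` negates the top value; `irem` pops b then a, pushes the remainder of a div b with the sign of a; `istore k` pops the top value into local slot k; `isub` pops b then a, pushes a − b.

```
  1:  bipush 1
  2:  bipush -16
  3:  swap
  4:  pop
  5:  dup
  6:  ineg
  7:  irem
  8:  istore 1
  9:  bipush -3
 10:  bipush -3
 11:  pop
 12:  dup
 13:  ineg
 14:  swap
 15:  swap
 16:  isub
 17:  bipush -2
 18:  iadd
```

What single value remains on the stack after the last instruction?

-8

bipush 1   -> [1]
bipush -16 -> [1, -16]
swap       -> [-16, 1]
pop        -> [-16]
dup        -> [-16, -16]
ineg       -> [-16, 16]
irem       -> [0]
istore 1   -> []
bipush -3  -> [-3]
bipush -3  -> [-3, -3]
pop        -> [-3]
dup        -> [-3, -3]
ineg       -> [-3, 3]
swap       -> [3, -3]
swap       -> [-3, 3]
isub       -> [-6]
bipush -2  -> [-6, -2]
iadd       -> [-8]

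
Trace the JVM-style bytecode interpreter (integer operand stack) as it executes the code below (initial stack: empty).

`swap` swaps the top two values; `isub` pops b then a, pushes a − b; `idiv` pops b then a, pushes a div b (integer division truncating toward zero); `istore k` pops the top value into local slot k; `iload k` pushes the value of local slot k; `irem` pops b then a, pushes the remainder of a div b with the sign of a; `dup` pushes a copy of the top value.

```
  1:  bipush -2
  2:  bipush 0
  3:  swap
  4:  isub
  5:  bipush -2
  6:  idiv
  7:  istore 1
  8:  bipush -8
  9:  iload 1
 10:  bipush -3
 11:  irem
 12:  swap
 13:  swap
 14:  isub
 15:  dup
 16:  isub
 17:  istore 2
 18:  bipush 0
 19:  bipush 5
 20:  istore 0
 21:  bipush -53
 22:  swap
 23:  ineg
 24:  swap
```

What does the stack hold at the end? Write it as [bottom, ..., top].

[0, -53]

bipush -2   [-2]
bipush 0    [-2, 0]
swap        [0, -2]
isub        [2]
bipush -2   [2, -2]
idiv        [-1]
istore 1    []
bipush -8   [-8]
iload 1     [-8, -1]
bipush -3   [-8, -1, -3]
irem        [-8, -1]
swap        [-1, -8]
swap        [-8, -1]
isub        [-7]
dup         [-7, -7]
isub        [0]
istore 2    []
bipush 0    [0]
bipush 5    [0, 5]
istore 0    [0]
bipush -53  [0, -53]
swap        [-53, 0]
ineg        [-53, 0]
swap        [0, -53]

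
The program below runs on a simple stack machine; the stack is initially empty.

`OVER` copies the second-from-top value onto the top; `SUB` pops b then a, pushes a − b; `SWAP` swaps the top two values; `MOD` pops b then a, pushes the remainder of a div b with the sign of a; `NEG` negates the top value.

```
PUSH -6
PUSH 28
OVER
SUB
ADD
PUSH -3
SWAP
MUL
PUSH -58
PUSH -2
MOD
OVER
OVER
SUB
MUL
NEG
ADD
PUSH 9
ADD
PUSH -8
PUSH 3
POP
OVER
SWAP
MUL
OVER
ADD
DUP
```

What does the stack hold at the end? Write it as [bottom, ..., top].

PUSH -6  → [-6]
PUSH 28  → [-6, 28]
OVER     → [-6, 28, -6]
SUB      → [-6, 34]
ADD      → [28]
PUSH -3  → [28, -3]
SWAP     → [-3, 28]
MUL      → [-84]
PUSH -58 → [-84, -58]
PUSH -2  → [-84, -58, -2]
MOD      → [-84, 0]
OVER     → [-84, 0, -84]
OVER     → [-84, 0, -84, 0]
SUB      → [-84, 0, -84]
MUL      → [-84, 0]
NEG      → [-84, 0]
ADD      → [-84]
PUSH 9   → [-84, 9]
ADD      → [-75]
PUSH -8  → [-75, -8]
PUSH 3   → [-75, -8, 3]
POP      → [-75, -8]
OVER     → [-75, -8, -75]
SWAP     → [-75, -75, -8]
MUL      → [-75, 600]
OVER     → [-75, 600, -75]
ADD      → [-75, 525]
DUP      → [-75, 525, 525]

[-75, 525, 525]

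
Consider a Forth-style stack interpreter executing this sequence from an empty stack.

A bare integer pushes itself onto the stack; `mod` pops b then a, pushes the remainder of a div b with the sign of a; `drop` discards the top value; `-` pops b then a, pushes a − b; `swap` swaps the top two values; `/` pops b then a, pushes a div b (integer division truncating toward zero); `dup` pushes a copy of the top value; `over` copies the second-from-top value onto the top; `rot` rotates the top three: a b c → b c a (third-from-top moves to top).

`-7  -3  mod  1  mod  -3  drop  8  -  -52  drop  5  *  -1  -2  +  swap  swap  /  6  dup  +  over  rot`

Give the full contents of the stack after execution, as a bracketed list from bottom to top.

[12, 13, 13]

-7   -> [-7]
-3   -> [-7, -3]
mod  -> [-1]
1    -> [-1, 1]
mod  -> [0]
-3   -> [0, -3]
drop -> [0]
8    -> [0, 8]
-    -> [-8]
-52  -> [-8, -52]
drop -> [-8]
5    -> [-8, 5]
*    -> [-40]
-1   -> [-40, -1]
-2   -> [-40, -1, -2]
+    -> [-40, -3]
swap -> [-3, -40]
swap -> [-40, -3]
/    -> [13]
6    -> [13, 6]
dup  -> [13, 6, 6]
+    -> [13, 12]
over -> [13, 12, 13]
rot  -> [12, 13, 13]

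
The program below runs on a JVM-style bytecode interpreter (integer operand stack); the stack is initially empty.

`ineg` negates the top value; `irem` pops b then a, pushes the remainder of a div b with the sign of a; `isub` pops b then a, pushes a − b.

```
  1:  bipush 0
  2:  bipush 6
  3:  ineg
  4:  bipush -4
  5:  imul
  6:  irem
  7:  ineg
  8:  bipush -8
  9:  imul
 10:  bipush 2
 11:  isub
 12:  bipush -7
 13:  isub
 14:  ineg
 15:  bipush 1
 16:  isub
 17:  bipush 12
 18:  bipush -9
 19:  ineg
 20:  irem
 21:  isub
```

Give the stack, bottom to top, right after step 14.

bipush 0   0
bipush 6   0 6
ineg       0 -6
bipush -4  0 -6 -4
imul       0 24
irem       0
ineg       0
bipush -8  0 -8
imul       0
bipush 2   0 2
isub       -2
bipush -7  -2 -7
isub       5
ineg       -5

[-5]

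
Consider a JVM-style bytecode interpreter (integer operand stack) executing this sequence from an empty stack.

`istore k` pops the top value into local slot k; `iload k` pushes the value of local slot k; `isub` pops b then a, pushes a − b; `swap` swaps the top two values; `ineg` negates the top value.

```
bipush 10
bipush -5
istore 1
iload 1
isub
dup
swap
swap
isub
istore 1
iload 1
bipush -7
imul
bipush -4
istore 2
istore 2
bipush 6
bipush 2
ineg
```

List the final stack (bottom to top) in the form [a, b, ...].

bipush 10  [10]
bipush -5  [10, -5]
istore 1   [10]
iload 1    [10, -5]
isub       [15]
dup        [15, 15]
swap       [15, 15]
swap       [15, 15]
isub       [0]
istore 1   []
iload 1    [0]
bipush -7  [0, -7]
imul       [0]
bipush -4  [0, -4]
istore 2   [0]
istore 2   []
bipush 6   [6]
bipush 2   [6, 2]
ineg       [6, -2]

[6, -2]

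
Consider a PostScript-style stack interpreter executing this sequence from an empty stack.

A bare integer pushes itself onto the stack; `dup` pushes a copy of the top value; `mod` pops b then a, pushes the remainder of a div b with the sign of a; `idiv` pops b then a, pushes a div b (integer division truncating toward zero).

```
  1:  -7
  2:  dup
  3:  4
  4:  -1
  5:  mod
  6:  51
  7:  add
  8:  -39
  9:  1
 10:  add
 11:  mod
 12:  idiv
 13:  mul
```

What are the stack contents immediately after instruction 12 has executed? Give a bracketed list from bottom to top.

-7   : -7
dup  : -7 -7
4    : -7 -7 4
-1   : -7 -7 4 -1
mod  : -7 -7 0
51   : -7 -7 0 51
add  : -7 -7 51
-39  : -7 -7 51 -39
1    : -7 -7 51 -39 1
add  : -7 -7 51 -38
mod  : -7 -7 13
idiv : -7 0

[-7, 0]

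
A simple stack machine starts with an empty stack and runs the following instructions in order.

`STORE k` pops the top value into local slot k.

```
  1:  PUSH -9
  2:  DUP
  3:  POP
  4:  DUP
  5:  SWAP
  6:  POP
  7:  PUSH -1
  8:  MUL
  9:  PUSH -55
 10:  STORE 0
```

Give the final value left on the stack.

PUSH -9  -> -9
DUP      -> -9 -9
POP      -> -9
DUP      -> -9 -9
SWAP     -> -9 -9
POP      -> -9
PUSH -1  -> -9 -1
MUL      -> 9
PUSH -55 -> 9 -55
STORE 0  -> 9

9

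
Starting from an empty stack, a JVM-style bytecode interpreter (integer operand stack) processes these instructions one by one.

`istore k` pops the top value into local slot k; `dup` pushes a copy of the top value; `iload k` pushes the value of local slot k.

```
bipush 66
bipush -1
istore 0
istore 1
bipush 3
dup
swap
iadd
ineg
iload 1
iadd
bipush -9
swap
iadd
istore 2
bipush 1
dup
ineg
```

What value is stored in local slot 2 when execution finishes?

bipush 66 : 66
bipush -1 : 66 -1
istore 0  : 66
istore 1  : (empty)
bipush 3  : 3
dup       : 3 3
swap      : 3 3
iadd      : 6
ineg      : -6
iload 1   : -6 66
iadd      : 60
bipush -9 : 60 -9
swap      : -9 60
iadd      : 51
istore 2  : (empty)
bipush 1  : 1
dup       : 1 1
ineg      : 1 -1

51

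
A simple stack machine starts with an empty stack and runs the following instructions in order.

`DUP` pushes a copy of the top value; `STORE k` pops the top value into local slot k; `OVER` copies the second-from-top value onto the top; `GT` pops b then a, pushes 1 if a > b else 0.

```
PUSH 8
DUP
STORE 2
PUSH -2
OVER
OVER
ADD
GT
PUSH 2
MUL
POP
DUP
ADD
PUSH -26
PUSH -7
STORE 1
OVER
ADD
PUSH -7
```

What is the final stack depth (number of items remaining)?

3

PUSH 8    [8]
DUP       [8, 8]
STORE 2   [8]
PUSH -2   [8, -2]
OVER      [8, -2, 8]
OVER      [8, -2, 8, -2]
ADD       [8, -2, 6]
GT        [8, 0]
PUSH 2    [8, 0, 2]
MUL       [8, 0]
POP       [8]
DUP       [8, 8]
ADD       [16]
PUSH -26  [16, -26]
PUSH -7   [16, -26, -7]
STORE 1   [16, -26]
OVER      [16, -26, 16]
ADD       [16, -10]
PUSH -7   [16, -10, -7]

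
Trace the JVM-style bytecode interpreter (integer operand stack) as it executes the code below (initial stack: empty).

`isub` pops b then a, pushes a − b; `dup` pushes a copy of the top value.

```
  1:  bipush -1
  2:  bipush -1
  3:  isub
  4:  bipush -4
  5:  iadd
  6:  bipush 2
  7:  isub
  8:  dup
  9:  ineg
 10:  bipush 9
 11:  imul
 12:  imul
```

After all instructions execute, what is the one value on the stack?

-324

bipush -1  [-1]
bipush -1  [-1, -1]
isub       [0]
bipush -4  [0, -4]
iadd       [-4]
bipush 2   [-4, 2]
isub       [-6]
dup        [-6, -6]
ineg       [-6, 6]
bipush 9   [-6, 6, 9]
imul       [-6, 54]
imul       [-324]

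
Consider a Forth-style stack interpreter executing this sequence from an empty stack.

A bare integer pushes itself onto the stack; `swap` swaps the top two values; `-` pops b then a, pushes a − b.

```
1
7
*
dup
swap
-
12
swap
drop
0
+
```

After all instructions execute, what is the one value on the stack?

12

1     1
7     1 7
*     7
dup   7 7
swap  7 7
-     0
12    0 12
swap  12 0
drop  12
0     12 0
+     12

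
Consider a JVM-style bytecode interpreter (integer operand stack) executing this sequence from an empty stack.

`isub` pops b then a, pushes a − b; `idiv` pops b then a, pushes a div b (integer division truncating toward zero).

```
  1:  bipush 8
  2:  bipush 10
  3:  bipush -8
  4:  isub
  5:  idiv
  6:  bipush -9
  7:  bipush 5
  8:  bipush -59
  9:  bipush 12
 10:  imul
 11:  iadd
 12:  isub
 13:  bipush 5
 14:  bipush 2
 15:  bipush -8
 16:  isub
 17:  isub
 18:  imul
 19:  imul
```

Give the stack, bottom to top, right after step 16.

[0, 694, 5, 10]

bipush 8   → 8
bipush 10  → 8 10
bipush -8  → 8 10 -8
isub       → 8 18
idiv       → 0
bipush -9  → 0 -9
bipush 5   → 0 -9 5
bipush -59 → 0 -9 5 -59
bipush 12  → 0 -9 5 -59 12
imul       → 0 -9 5 -708
iadd       → 0 -9 -703
isub       → 0 694
bipush 5   → 0 694 5
bipush 2   → 0 694 5 2
bipush -8  → 0 694 5 2 -8
isub       → 0 694 5 10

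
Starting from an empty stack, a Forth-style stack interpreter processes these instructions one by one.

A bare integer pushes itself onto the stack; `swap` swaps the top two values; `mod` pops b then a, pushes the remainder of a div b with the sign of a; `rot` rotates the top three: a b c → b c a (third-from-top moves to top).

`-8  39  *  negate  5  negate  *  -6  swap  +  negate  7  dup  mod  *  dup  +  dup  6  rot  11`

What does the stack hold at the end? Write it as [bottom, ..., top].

[0, 6, 0, 11]

-8      [-8]
39      [-8, 39]
*       [-312]
negate  [312]
5       [312, 5]
negate  [312, -5]
*       [-1560]
-6      [-1560, -6]
swap    [-6, -1560]
+       [-1566]
negate  [1566]
7       [1566, 7]
dup     [1566, 7, 7]
mod     [1566, 0]
*       [0]
dup     [0, 0]
+       [0]
dup     [0, 0]
6       [0, 0, 6]
rot     [0, 6, 0]
11      [0, 6, 0, 11]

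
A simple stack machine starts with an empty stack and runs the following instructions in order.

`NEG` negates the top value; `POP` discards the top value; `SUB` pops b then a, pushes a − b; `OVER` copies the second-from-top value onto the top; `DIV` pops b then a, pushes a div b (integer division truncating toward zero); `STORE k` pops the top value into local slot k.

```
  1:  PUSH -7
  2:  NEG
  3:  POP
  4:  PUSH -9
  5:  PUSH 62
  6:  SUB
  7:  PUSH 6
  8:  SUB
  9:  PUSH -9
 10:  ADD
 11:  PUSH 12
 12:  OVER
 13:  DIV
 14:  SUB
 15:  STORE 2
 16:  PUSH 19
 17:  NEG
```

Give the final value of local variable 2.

-86

PUSH -7 : -7
NEG     : 7
POP     : (empty)
PUSH -9 : -9
PUSH 62 : -9 62
SUB     : -71
PUSH 6  : -71 6
SUB     : -77
PUSH -9 : -77 -9
ADD     : -86
PUSH 12 : -86 12
OVER    : -86 12 -86
DIV     : -86 0
SUB     : -86
STORE 2 : (empty)
PUSH 19 : 19
NEG     : -19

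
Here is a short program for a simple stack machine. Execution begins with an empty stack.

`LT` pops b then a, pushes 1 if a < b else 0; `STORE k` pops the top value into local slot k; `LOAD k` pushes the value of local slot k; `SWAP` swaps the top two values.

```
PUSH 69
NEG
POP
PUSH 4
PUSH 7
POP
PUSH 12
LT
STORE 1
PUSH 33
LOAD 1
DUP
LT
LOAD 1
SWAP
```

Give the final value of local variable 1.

PUSH 69 → 69
NEG     → -69
POP     → (empty)
PUSH 4  → 4
PUSH 7  → 4 7
POP     → 4
PUSH 12 → 4 12
LT      → 1
STORE 1 → (empty)
PUSH 33 → 33
LOAD 1  → 33 1
DUP     → 33 1 1
LT      → 33 0
LOAD 1  → 33 0 1
SWAP    → 33 1 0

1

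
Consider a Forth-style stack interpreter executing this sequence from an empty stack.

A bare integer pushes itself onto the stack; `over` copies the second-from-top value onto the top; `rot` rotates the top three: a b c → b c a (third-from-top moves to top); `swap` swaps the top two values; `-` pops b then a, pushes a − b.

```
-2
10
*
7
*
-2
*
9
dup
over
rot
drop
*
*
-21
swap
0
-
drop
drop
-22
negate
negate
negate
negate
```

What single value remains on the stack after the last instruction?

-22

-2      -2
10      -2 10
*       -20
7       -20 7
*       -140
-2      -140 -2
*       280
9       280 9
dup     280 9 9
over    280 9 9 9
rot     280 9 9 9
drop    280 9 9
*       280 81
*       22680
-21     22680 -21
swap    -21 22680
0       -21 22680 0
-       -21 22680
drop    -21
drop    (empty)
-22     -22
negate  22
negate  -22
negate  22
negate  -22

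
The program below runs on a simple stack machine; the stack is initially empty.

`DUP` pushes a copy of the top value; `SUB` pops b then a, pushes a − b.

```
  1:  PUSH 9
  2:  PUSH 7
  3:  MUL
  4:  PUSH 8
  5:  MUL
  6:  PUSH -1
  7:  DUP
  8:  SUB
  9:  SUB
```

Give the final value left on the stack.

PUSH 9  : 9
PUSH 7  : 9 7
MUL     : 63
PUSH 8  : 63 8
MUL     : 504
PUSH -1 : 504 -1
DUP     : 504 -1 -1
SUB     : 504 0
SUB     : 504

504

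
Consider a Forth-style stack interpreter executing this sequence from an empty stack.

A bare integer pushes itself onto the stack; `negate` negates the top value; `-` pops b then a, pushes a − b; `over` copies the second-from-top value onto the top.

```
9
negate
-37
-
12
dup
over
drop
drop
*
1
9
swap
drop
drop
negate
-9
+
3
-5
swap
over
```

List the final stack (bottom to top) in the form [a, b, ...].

9       [9]
negate  [-9]
-37     [-9, -37]
-       [28]
12      [28, 12]
dup     [28, 12, 12]
over    [28, 12, 12, 12]
drop    [28, 12, 12]
drop    [28, 12]
*       [336]
1       [336, 1]
9       [336, 1, 9]
swap    [336, 9, 1]
drop    [336, 9]
drop    [336]
negate  [-336]
-9      [-336, -9]
+       [-345]
3       [-345, 3]
-5      [-345, 3, -5]
swap    [-345, -5, 3]
over    [-345, -5, 3, -5]

[-345, -5, 3, -5]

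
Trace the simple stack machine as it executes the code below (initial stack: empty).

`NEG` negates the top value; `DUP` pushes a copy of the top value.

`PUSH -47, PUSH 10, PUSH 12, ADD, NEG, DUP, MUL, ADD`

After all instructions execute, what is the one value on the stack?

PUSH -47 : -47
PUSH 10  : -47 10
PUSH 12  : -47 10 12
ADD      : -47 22
NEG      : -47 -22
DUP      : -47 -22 -22
MUL      : -47 484
ADD      : 437

437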